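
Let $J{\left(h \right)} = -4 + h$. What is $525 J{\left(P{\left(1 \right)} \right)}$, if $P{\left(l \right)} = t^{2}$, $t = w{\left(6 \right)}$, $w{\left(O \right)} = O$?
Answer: $16800$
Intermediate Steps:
$t = 6$
$P{\left(l \right)} = 36$ ($P{\left(l \right)} = 6^{2} = 36$)
$525 J{\left(P{\left(1 \right)} \right)} = 525 \left(-4 + 36\right) = 525 \cdot 32 = 16800$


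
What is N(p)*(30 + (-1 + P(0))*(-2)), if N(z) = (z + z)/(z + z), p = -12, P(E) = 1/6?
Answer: 95/3 ≈ 31.667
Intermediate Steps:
P(E) = ⅙
N(z) = 1 (N(z) = (2*z)/((2*z)) = (2*z)*(1/(2*z)) = 1)
N(p)*(30 + (-1 + P(0))*(-2)) = 1*(30 + (-1 + ⅙)*(-2)) = 1*(30 - ⅚*(-2)) = 1*(30 + 5/3) = 1*(95/3) = 95/3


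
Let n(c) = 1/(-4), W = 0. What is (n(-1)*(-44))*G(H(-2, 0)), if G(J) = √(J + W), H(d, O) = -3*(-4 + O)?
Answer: 22*√3 ≈ 38.105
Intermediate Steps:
H(d, O) = 12 - 3*O
G(J) = √J (G(J) = √(J + 0) = √J)
n(c) = -¼
(n(-1)*(-44))*G(H(-2, 0)) = (-¼*(-44))*√(12 - 3*0) = 11*√(12 + 0) = 11*√12 = 11*(2*√3) = 22*√3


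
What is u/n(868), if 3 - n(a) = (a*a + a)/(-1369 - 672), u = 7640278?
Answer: 15593807398/760415 ≈ 20507.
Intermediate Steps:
n(a) = 3 + a/2041 + a²/2041 (n(a) = 3 - (a*a + a)/(-1369 - 672) = 3 - (a² + a)/(-2041) = 3 - (a + a²)*(-1)/2041 = 3 - (-a/2041 - a²/2041) = 3 + (a/2041 + a²/2041) = 3 + a/2041 + a²/2041)
u/n(868) = 7640278/(3 + (1/2041)*868 + (1/2041)*868²) = 7640278/(3 + 868/2041 + (1/2041)*753424) = 7640278/(3 + 868/2041 + 753424/2041) = 7640278/(760415/2041) = 7640278*(2041/760415) = 15593807398/760415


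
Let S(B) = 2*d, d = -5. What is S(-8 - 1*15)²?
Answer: 100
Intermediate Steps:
S(B) = -10 (S(B) = 2*(-5) = -10)
S(-8 - 1*15)² = (-10)² = 100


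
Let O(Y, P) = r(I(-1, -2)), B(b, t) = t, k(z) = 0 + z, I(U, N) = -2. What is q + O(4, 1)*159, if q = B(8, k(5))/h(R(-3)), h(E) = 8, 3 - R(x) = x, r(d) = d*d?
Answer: 5093/8 ≈ 636.63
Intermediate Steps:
k(z) = z
r(d) = d**2
O(Y, P) = 4 (O(Y, P) = (-2)**2 = 4)
R(x) = 3 - x
q = 5/8 ≈ 0.62500
q + O(4, 1)*159 = 5/8 + 4*159 = 5/8 + 636 = 5093/8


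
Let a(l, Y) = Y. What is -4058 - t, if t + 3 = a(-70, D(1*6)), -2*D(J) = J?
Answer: -4052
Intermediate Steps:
D(J) = -J/2
t = -6 (t = -3 - 6/2 = -3 - 1/2*6 = -3 - 3 = -6)
-4058 - t = -4058 - 1*(-6) = -4058 + 6 = -4052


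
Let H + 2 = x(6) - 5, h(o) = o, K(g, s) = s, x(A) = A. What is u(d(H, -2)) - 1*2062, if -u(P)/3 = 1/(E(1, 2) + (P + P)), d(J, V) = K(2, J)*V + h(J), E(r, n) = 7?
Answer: -6187/3 ≈ -2062.3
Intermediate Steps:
H = -1 (H = -2 + (6 - 5) = -2 + 1 = -1)
d(J, V) = J + J*V (d(J, V) = J*V + J = J + J*V)
u(P) = -3/(7 + 2*P) (u(P) = -3/(7 + (P + P)) = -3/(7 + 2*P))
u(d(H, -2)) - 1*2062 = -3/(7 + 2*(-(1 - 2))) - 1*2062 = -3/(7 + 2*(-1*(-1))) - 2062 = -3/(7 + 2*1) - 2062 = -3/(7 + 2) - 2062 = -3/9 - 2062 = -3*⅑ - 2062 = -⅓ - 2062 = -6187/3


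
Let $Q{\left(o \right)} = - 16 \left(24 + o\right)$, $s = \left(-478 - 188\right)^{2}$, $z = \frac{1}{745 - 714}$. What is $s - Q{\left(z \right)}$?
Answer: $\frac{13762156}{31} \approx 4.4394 \cdot 10^{5}$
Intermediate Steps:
$z = \frac{1}{31} \approx 0.032258$
$s = 443556$ ($s = \left(-666\right)^{2} = 443556$)
$Q{\left(o \right)} = -384 - 16 o$
$s - Q{\left(z \right)} = 443556 - \left(-384 - \frac{16}{31}\right) = 443556 - - \frac{11920}{31} = 443556 + \frac{11920}{31} = \frac{13762156}{31}$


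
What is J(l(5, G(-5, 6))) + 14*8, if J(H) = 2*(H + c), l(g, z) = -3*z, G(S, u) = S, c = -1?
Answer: 140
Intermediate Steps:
J(H) = -2 + 2*H (J(H) = 2*(H - 1) = 2*(-1 + H) = -2 + 2*H)
J(l(5, G(-5, 6))) + 14*8 = (-2 + 2*(-3*(-5))) + 14*8 = (-2 + 2*15) + 112 = (-2 + 30) + 112 = 28 + 112 = 140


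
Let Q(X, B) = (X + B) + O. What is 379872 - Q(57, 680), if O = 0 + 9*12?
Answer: 379027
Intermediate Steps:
O = 108 (O = 0 + 108 = 108)
Q(X, B) = 108 + B + X (Q(X, B) = (X + B) + 108 = (B + X) + 108 = 108 + B + X)
379872 - Q(57, 680) = 379872 - (108 + 680 + 57) = 379872 - 1*845 = 379872 - 845 = 379027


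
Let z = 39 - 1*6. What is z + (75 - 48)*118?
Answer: 3219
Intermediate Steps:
z = 33 (z = 39 - 6 = 33)
z + (75 - 48)*118 = 33 + (75 - 48)*118 = 33 + 27*118 = 33 + 3186 = 3219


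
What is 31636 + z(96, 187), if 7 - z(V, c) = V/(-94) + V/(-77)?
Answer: 114524225/3619 ≈ 31645.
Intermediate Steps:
z(V, c) = 7 + 171*V/7238 (z(V, c) = 7 - (V/(-94) + V/(-77)) = 7 - (V*(-1/94) + V*(-1/77)) = 7 - (-V/94 - V/77) = 7 - (-171)*V/7238 = 7 + 171*V/7238)
31636 + z(96, 187) = 31636 + (7 + (171/7238)*96) = 31636 + (7 + 8208/3619) = 31636 + 33541/3619 = 114524225/3619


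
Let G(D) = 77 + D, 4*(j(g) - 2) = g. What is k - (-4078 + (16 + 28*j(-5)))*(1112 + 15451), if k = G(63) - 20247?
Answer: 66910976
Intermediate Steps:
j(g) = 2 + g/4
k = -20107 (k = (77 + 63) - 20247 = 140 - 20247 = -20107)
k - (-4078 + (16 + 28*j(-5)))*(1112 + 15451) = -20107 - (-4078 + (16 + 28*(2 + (¼)*(-5))))*(1112 + 15451) = -20107 - (-4078 + (16 + 28*(2 - 5/4)))*16563 = -20107 - (-4078 + (16 + 28*(¾)))*16563 = -20107 - (-4078 + (16 + 21))*16563 = -20107 - (-4078 + 37)*16563 = -20107 - (-4041)*16563 = -20107 - 1*(-66931083) = -20107 + 66931083 = 66910976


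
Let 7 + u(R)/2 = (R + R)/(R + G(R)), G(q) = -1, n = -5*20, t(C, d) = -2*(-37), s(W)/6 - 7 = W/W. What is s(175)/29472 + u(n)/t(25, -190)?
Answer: -307561/2294518 ≈ -0.13404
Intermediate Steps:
s(W) = 48 (s(W) = 42 + 6*(W/W) = 42 + 6*1 = 42 + 6 = 48)
t(C, d) = 74
n = -100
u(R) = -14 + 4*R/(-1 + R) (u(R) = -14 + 2*((R + R)/(R - 1)) = -14 + 2*((2*R)/(-1 + R)) = -14 + 2*(2*R/(-1 + R)) = -14 + 4*R/(-1 + R))
s(175)/29472 + u(n)/t(25, -190) = 48/29472 + (2*(7 - 5*(-100))/(-1 - 100))/74 = 48*(1/29472) + (2*(7 + 500)/(-101))*(1/74) = 1/614 + (2*(-1/101)*507)*(1/74) = 1/614 - 1014/101*1/74 = 1/614 - 507/3737 = -307561/2294518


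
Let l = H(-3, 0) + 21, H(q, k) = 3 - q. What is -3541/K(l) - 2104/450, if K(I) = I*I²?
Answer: -2389249/492075 ≈ -4.8555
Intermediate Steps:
l = 27 (l = (3 - 1*(-3)) + 21 = (3 + 3) + 21 = 6 + 21 = 27)
K(I) = I³
-3541/K(l) - 2104/450 = -3541/(27³) - 2104/450 = -3541/19683 - 2104*1/450 = -3541*1/19683 - 1052/225 = -3541/19683 - 1052/225 = -2389249/492075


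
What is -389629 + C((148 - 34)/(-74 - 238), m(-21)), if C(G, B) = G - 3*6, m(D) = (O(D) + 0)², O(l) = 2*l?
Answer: -20261663/52 ≈ -3.8965e+5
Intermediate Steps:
m(D) = 4*D² (m(D) = (2*D + 0)² = (2*D)² = 4*D²)
C(G, B) = -18 + G (C(G, B) = G - 18 = -18 + G)
-389629 + C((148 - 34)/(-74 - 238), m(-21)) = -389629 + (-18 + (148 - 34)/(-74 - 238)) = -389629 + (-18 + 114/(-312)) = -389629 + (-18 + 114*(-1/312)) = -389629 + (-18 - 19/52) = -389629 - 955/52 = -20261663/52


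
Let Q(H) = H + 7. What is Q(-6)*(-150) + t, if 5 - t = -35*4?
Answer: -5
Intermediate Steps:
t = 145 (t = 5 - (-35)*4 = 5 - 1*(-140) = 5 + 140 = 145)
Q(H) = 7 + H
Q(-6)*(-150) + t = (7 - 6)*(-150) + 145 = 1*(-150) + 145 = -150 + 145 = -5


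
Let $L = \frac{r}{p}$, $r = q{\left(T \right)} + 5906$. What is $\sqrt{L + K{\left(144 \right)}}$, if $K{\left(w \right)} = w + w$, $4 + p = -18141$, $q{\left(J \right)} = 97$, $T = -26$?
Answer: $\frac{3 \sqrt{10523610085}}{18145} \approx 16.961$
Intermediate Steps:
$p = -18145$ ($p = -4 - 18141 = -18145$)
$K{\left(w \right)} = 2 w$
$r = 6003$ ($r = 97 + 5906 = 6003$)
$L = - \frac{6003}{18145}$ ($L = \frac{6003}{-18145} = 6003 \left(- \frac{1}{18145}\right) = - \frac{6003}{18145} \approx -0.33083$)
$\sqrt{L + K{\left(144 \right)}} = \sqrt{- \frac{6003}{18145} + 2 \cdot 144} = \sqrt{- \frac{6003}{18145} + 288} = \sqrt{\frac{5219757}{18145}} = \frac{3 \sqrt{10523610085}}{18145}$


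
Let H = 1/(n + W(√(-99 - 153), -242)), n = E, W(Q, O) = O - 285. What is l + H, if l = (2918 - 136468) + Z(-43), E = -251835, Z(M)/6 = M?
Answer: -33768054497/252362 ≈ -1.3381e+5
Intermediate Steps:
Z(M) = 6*M
W(Q, O) = -285 + O
n = -251835
l = -133808 (l = (2918 - 136468) + 6*(-43) = -133550 - 258 = -133808)
H = -1/252362 (H = 1/(-251835 + (-285 - 242)) = 1/(-251835 - 527) = 1/(-252362) = -1/252362 ≈ -3.9626e-6)
l + H = -133808 - 1/252362 = -33768054497/252362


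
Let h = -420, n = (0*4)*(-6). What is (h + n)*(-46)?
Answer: 19320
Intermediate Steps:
n = 0 (n = 0*(-6) = 0)
(h + n)*(-46) = (-420 + 0)*(-46) = -420*(-46) = 19320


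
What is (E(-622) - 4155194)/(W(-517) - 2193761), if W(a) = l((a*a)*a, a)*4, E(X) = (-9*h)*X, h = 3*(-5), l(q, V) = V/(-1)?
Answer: 4239164/2191693 ≈ 1.9342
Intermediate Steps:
l(q, V) = -V (l(q, V) = V*(-1) = -V)
h = -15
E(X) = 135*X (E(X) = (-9*(-15))*X = 135*X)
W(a) = -4*a (W(a) = -a*4 = -4*a)
(E(-622) - 4155194)/(W(-517) - 2193761) = (135*(-622) - 4155194)/(-4*(-517) - 2193761) = (-83970 - 4155194)/(2068 - 2193761) = -4239164/(-2191693) = -4239164*(-1/2191693) = 4239164/2191693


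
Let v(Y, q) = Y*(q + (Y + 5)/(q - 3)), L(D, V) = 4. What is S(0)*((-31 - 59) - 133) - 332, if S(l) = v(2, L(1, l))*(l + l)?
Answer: -332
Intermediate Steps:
v(Y, q) = Y*(q + (5 + Y)/(-3 + q))
S(l) = 44*l (S(l) = (2*(5 + 2 + 4**2 - 3*4)/(-3 + 4))*(l + l) = (2*(5 + 2 + 16 - 12)/1)*(2*l) = (2*1*11)*(2*l) = 22*(2*l) = 44*l)
S(0)*((-31 - 59) - 133) - 332 = (44*0)*((-31 - 59) - 133) - 332 = 0*(-90 - 133) - 332 = 0*(-223) - 332 = 0 - 332 = -332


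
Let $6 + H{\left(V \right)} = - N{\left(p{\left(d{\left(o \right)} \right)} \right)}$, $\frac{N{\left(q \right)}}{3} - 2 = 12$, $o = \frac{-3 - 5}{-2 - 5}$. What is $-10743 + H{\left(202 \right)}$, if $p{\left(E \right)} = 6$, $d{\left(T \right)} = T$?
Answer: $-10791$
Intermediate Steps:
$o = \frac{8}{7}$ ($o = - \frac{8}{-7} = \left(-8\right) \left(- \frac{1}{7}\right) = \frac{8}{7} \approx 1.1429$)
$N{\left(q \right)} = 42$ ($N{\left(q \right)} = 6 + 3 \cdot 12 = 6 + 36 = 42$)
$H{\left(V \right)} = -48$ ($H{\left(V \right)} = -6 - 42 = -48$)
$-10743 + H{\left(202 \right)} = -10743 - 48 = -10791$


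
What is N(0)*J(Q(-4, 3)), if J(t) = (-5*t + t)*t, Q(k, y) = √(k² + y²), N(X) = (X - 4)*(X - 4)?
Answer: -1600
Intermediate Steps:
N(X) = (-4 + X)² (N(X) = (-4 + X)*(-4 + X) = (-4 + X)²)
J(t) = -4*t² (J(t) = (-4*t)*t = -4*t²)
N(0)*J(Q(-4, 3)) = (-4 + 0)²*(-4*(√((-4)² + 3²))²) = (-4)²*(-4*(√(16 + 9))²) = 16*(-4*(√25)²) = 16*(-4*5²) = 16*(-4*25) = 16*(-100) = -1600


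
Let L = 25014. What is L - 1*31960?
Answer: -6946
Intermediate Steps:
L - 1*31960 = 25014 - 1*31960 = 25014 - 31960 = -6946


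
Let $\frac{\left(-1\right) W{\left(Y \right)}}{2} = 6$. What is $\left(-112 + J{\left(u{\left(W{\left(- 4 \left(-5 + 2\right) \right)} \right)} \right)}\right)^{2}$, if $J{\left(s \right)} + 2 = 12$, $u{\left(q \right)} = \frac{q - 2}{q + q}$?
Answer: $10404$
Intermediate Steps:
$W{\left(Y \right)} = -12$ ($W{\left(Y \right)} = \left(-2\right) 6 = -12$)
$u{\left(q \right)} = \frac{-2 + q}{2 q}$
$J{\left(s \right)} = 10$ ($J{\left(s \right)} = -2 + 12 = 10$)
$\left(-112 + J{\left(u{\left(W{\left(- 4 \left(-5 + 2\right) \right)} \right)} \right)}\right)^{2} = \left(-112 + 10\right)^{2} = \left(-102\right)^{2} = 10404$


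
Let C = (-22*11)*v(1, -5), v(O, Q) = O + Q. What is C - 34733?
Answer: -33765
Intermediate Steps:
C = 968 (C = (-22*11)*(1 - 5) = -242*(-4) = 968)
C - 34733 = 968 - 34733 = -33765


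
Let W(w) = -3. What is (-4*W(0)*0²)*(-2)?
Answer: 0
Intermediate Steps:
(-4*W(0)*0²)*(-2) = (-4*(-3)*0²)*(-2) = (12*0)*(-2) = 0*(-2) = 0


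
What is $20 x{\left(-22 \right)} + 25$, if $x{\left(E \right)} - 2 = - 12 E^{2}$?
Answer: $-116095$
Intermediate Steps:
$x{\left(E \right)} = 2 - 12 E^{2}$
$20 x{\left(-22 \right)} + 25 = 20 \left(2 - 12 \left(-22\right)^{2}\right) + 25 = 20 \left(2 - 5808\right) + 25 = 20 \left(-5806\right) + 25 = -116120 + 25 = -116095$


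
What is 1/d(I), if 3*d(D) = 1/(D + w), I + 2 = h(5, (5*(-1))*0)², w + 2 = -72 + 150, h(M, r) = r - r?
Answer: 222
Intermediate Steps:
h(M, r) = 0
w = 76 (w = -2 + (-72 + 150) = -2 + 78 = 76)
I = -2 (I = -2 + 0² = -2 + 0 = -2)
d(D) = 1/(3*(76 + D)) (d(D) = 1/(3*(D + 76)) = 1/(3*(76 + D)))
1/d(I) = 1/(1/(3*(76 - 2))) = 1/((⅓)/74) = 1/((⅓)*(1/74)) = 1/(1/222) = 222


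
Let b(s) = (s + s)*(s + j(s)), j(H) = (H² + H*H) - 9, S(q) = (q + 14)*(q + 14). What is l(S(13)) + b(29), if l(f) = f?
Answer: 99445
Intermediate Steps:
S(q) = (14 + q)² (S(q) = (14 + q)*(14 + q) = (14 + q)²)
j(H) = -9 + 2*H² (j(H) = (H² + H²) - 9 = 2*H² - 9 = -9 + 2*H²)
b(s) = 2*s*(-9 + s + 2*s²) (b(s) = (s + s)*(s + (-9 + 2*s²)) = (2*s)*(-9 + s + 2*s²) = 2*s*(-9 + s + 2*s²))
l(S(13)) + b(29) = (14 + 13)² + 2*29*(-9 + 29 + 2*29²) = 27² + 2*29*(-9 + 29 + 2*841) = 729 + 2*29*(-9 + 29 + 1682) = 729 + 2*29*1702 = 729 + 98716 = 99445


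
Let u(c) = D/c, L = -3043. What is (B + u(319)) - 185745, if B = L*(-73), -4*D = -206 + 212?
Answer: 23219369/638 ≈ 36394.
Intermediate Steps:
D = -3/2 (D = -(-206 + 212)/4 = -¼*6 = -3/2 ≈ -1.5000)
u(c) = -3/(2*c)
B = 222139 (B = -3043*(-73) = 222139)
(B + u(319)) - 185745 = (222139 - 3/2/319) - 185745 = (222139 - 3/2*1/319) - 185745 = (222139 - 3/638) - 185745 = 141724679/638 - 185745 = 23219369/638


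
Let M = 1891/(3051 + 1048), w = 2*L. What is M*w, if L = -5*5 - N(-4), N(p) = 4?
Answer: -109678/4099 ≈ -26.757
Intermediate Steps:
L = -29 (L = -5*5 - 1*4 = -25 - 4 = -29)
w = -58 (w = 2*(-29) = -58)
M = 1891/4099 ≈ 0.46133
M*w = (1891/4099)*(-58) = -109678/4099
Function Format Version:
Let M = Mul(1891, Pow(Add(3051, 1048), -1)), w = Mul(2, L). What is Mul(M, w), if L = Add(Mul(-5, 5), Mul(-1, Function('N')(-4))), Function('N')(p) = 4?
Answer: Rational(-109678, 4099) ≈ -26.757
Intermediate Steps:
L = -29 (L = Add(Mul(-5, 5), Mul(-1, 4)) = Add(-25, -4) = -29)
w = -58 (w = Mul(2, -29) = -58)
M = Rational(1891, 4099) (M = Mul(1891, Pow(4099, -1)) = Mul(1891, Rational(1, 4099)) = Rational(1891, 4099) ≈ 0.46133)
Mul(M, w) = Mul(Rational(1891, 4099), -58) = Rational(-109678, 4099)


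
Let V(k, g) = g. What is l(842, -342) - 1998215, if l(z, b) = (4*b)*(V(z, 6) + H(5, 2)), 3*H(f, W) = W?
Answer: -2007335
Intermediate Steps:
H(f, W) = W/3
l(z, b) = 80*b/3 (l(z, b) = (4*b)*(6 + (1/3)*2) = (4*b)*(6 + 2/3) = (4*b)*(20/3) = 80*b/3)
l(842, -342) - 1998215 = (80/3)*(-342) - 1998215 = -9120 - 1998215 = -2007335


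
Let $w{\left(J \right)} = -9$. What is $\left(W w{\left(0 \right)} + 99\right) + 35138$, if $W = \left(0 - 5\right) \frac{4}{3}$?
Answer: $35297$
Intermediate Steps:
$W = - \frac{20}{3}$ ($W = - 5 \cdot 4 \cdot \frac{1}{3} = \left(-5\right) \frac{4}{3} = - \frac{20}{3} \approx -6.6667$)
$\left(W w{\left(0 \right)} + 99\right) + 35138 = \left(\left(- \frac{20}{3}\right) \left(-9\right) + 99\right) + 35138 = \left(60 + 99\right) + 35138 = 159 + 35138 = 35297$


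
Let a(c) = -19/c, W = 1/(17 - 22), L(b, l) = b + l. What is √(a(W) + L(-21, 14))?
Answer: 2*√22 ≈ 9.3808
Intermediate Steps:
W = -⅕ (W = 1/(-5) = -⅕ ≈ -0.20000)
√(a(W) + L(-21, 14)) = √(-19/(-⅕) + (-21 + 14)) = √(-19*(-5) - 7) = √(95 - 7) = √88 = 2*√22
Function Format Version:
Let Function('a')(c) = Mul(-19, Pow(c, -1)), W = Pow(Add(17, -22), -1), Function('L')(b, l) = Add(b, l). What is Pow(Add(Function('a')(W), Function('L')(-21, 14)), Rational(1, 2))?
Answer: Mul(2, Pow(22, Rational(1, 2))) ≈ 9.3808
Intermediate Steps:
W = Rational(-1, 5) (W = Pow(-5, -1) = Rational(-1, 5) ≈ -0.20000)
Pow(Add(Function('a')(W), Function('L')(-21, 14)), Rational(1, 2)) = Pow(Add(Mul(-19, Pow(Rational(-1, 5), -1)), Add(-21, 14)), Rational(1, 2)) = Pow(Add(Mul(-19, -5), -7), Rational(1, 2)) = Pow(Add(95, -7), Rational(1, 2)) = Pow(88, Rational(1, 2)) = Mul(2, Pow(22, Rational(1, 2)))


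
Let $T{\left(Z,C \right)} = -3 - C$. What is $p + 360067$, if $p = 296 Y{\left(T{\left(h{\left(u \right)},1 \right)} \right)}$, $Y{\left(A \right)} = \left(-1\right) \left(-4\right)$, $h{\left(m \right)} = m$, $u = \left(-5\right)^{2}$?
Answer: $361251$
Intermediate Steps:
$u = 25$
$Y{\left(A \right)} = 4$
$p = 1184$ ($p = 296 \cdot 4 = 1184$)
$p + 360067 = 1184 + 360067 = 361251$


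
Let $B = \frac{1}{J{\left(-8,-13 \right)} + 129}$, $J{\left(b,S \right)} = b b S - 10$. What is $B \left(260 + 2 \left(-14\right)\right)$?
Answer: $- \frac{232}{713} \approx -0.32539$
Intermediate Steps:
$J{\left(b,S \right)} = -10 + S b^{2}$ ($J{\left(b,S \right)} = b^{2} S - 10 = S b^{2} - 10 = -10 + S b^{2}$)
$B = - \frac{1}{713}$ ($B = \frac{1}{\left(-10 - 13 \left(-8\right)^{2}\right) + 129} = \frac{1}{\left(-10 - 832\right) + 129} = \frac{1}{-842 + 129} = \frac{1}{-713} = - \frac{1}{713} \approx -0.0014025$)
$B \left(260 + 2 \left(-14\right)\right) = - \frac{260 + 2 \left(-14\right)}{713} = - \frac{260 - 28}{713} = \left(- \frac{1}{713}\right) 232 = - \frac{232}{713}$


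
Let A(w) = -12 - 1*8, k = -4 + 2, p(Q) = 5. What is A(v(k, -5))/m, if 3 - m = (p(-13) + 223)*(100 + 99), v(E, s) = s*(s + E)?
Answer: 20/45369 ≈ 0.00044083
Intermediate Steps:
k = -2
v(E, s) = s*(E + s)
A(w) = -20 (A(w) = -12 - 8 = -20)
m = -45369 (m = 3 - (5 + 223)*(100 + 99) = 3 - 228*199 = 3 - 1*45372 = 3 - 45372 = -45369)
A(v(k, -5))/m = -20/(-45369) = -20*(-1/45369) = 20/45369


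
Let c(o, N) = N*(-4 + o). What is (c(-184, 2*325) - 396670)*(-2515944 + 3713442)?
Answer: -621345787260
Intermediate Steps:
(c(-184, 2*325) - 396670)*(-2515944 + 3713442) = ((2*325)*(-4 - 184) - 396670)*(-2515944 + 3713442) = (650*(-188) - 396670)*1197498 = (-122200 - 396670)*1197498 = -518870*1197498 = -621345787260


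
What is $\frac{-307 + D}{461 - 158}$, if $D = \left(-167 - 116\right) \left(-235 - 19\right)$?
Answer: $\frac{71575}{303} \approx 236.22$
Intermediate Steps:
$D = 71882$ ($D = \left(-283\right) \left(-254\right) = 71882$)
$\frac{-307 + D}{461 - 158} = \frac{-307 + 71882}{461 - 158} = \frac{71575}{303}$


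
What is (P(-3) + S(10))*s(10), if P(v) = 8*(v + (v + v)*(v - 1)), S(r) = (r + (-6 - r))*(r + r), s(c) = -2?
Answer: -96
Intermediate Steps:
S(r) = -12*r
P(v) = 8*v + 16*v*(-1 + v) (P(v) = 8*(v + (2*v)*(-1 + v)) = 8*(v + 2*v*(-1 + v)) = 8*v + 16*v*(-1 + v))
(P(-3) + S(10))*s(10) = (8*(-3)*(-1 + 2*(-3)) - 12*10)*(-2) = (8*(-3)*(-1 - 6) - 120)*(-2) = (8*(-3)*(-7) - 120)*(-2) = (168 - 120)*(-2) = 48*(-2) = -96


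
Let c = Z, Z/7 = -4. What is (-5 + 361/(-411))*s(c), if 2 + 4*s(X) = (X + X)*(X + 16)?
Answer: -404680/411 ≈ -984.62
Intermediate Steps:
Z = -28 (Z = 7*(-4) = -28)
c = -28
s(X) = -½ + X*(16 + X)/2 (s(X) = -½ + ((X + X)*(X + 16))/4 = -½ + ((2*X)*(16 + X))/4 = -½ + (2*X*(16 + X))/4 = -½ + X*(16 + X)/2)
(-5 + 361/(-411))*s(c) = (-5 + 361/(-411))*(-½ + (½)*(-28)² + 8*(-28)) = (-5 + 361*(-1/411))*(-½ + (½)*784 - 224) = (-5 - 361/411)*(-½ + 392 - 224) = -2416/411*335/2 = -404680/411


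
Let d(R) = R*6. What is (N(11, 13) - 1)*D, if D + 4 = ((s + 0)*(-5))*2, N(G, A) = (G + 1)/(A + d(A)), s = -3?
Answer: -158/7 ≈ -22.571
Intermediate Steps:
d(R) = 6*R
N(G, A) = (1 + G)/(7*A) (N(G, A) = (G + 1)/(A + 6*A) = (1 + G)/((7*A)) = (1 + G)*(1/(7*A)) = (1 + G)/(7*A))
D = 26 (D = -4 + ((-3 + 0)*(-5))*2 = -4 - 3*(-5)*2 = -4 + 15*2 = -4 + 30 = 26)
(N(11, 13) - 1)*D = ((⅐)*(1 + 11)/13 - 1)*26 = ((⅐)*(1/13)*12 - 1)*26 = (12/91 - 1)*26 = -79/91*26 = -158/7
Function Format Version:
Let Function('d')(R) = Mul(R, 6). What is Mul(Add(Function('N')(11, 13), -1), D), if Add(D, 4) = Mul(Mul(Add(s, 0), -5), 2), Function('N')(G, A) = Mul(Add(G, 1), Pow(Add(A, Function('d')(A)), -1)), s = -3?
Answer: Rational(-158, 7) ≈ -22.571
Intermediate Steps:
Function('d')(R) = Mul(6, R)
Function('N')(G, A) = Mul(Rational(1, 7), Pow(A, -1), Add(1, G)) (Function('N')(G, A) = Mul(Add(G, 1), Pow(Add(A, Mul(6, A)), -1)) = Mul(Add(1, G), Pow(Mul(7, A), -1)) = Mul(Add(1, G), Mul(Rational(1, 7), Pow(A, -1))) = Mul(Rational(1, 7), Pow(A, -1), Add(1, G)))
D = 26 (D = Add(-4, Mul(Mul(Add(-3, 0), -5), 2)) = Add(-4, Mul(Mul(-3, -5), 2)) = Add(-4, Mul(15, 2)) = Add(-4, 30) = 26)
Mul(Add(Function('N')(11, 13), -1), D) = Mul(Add(Mul(Rational(1, 7), Pow(13, -1), Add(1, 11)), -1), 26) = Mul(Add(Mul(Rational(1, 7), Rational(1, 13), 12), -1), 26) = Mul(Add(Rational(12, 91), -1), 26) = Mul(Rational(-79, 91), 26) = Rational(-158, 7)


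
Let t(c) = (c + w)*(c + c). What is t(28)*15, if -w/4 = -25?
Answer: 107520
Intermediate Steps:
w = 100 (w = -4*(-25) = 100)
t(c) = 2*c*(100 + c) (t(c) = (c + 100)*(c + c) = (100 + c)*(2*c) = 2*c*(100 + c))
t(28)*15 = (2*28*(100 + 28))*15 = (2*28*128)*15 = 7168*15 = 107520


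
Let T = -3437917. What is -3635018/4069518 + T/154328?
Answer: -7275825085955/314020286952 ≈ -23.170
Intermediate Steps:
-3635018/4069518 + T/154328 = -3635018/4069518 - 3437917/154328 = -3635018*1/4069518 - 3437917*1/154328 = -1817509/2034759 - 3437917/154328 = -7275825085955/314020286952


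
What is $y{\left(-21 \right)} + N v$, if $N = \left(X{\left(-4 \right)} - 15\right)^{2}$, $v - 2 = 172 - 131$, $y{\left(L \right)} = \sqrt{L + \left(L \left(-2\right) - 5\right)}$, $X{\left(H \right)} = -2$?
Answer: $12431$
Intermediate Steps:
$y{\left(L \right)} = \sqrt{-5 - L}$ ($y{\left(L \right)} = \sqrt{L - \left(5 + 2 L\right)} = \sqrt{-5 - L}$)
$v = 43$ ($v = 2 + \left(172 - 131\right) = 2 + 41 = 43$)
$N = 289$ ($N = \left(-2 - 15\right)^{2} = \left(-17\right)^{2} = 289$)
$y{\left(-21 \right)} + N v = \sqrt{-5 - -21} + 289 \cdot 43 = \sqrt{-5 + 21} + 12427 = \sqrt{16} + 12427 = 4 + 12427 = 12431$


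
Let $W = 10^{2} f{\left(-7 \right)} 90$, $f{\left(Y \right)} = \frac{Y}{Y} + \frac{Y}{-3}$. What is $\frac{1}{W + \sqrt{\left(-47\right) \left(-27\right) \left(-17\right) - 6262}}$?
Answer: $\frac{6000}{180005567} - \frac{i \sqrt{27835}}{900027835} \approx 3.3332 \cdot 10^{-5} - 1.8537 \cdot 10^{-7} i$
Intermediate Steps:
$f{\left(Y \right)} = 1 - \frac{Y}{3}$ ($f{\left(Y \right)} = 1 + Y \left(- \frac{1}{3}\right) = 1 - \frac{Y}{3}$)
$W = 30000$ ($W = 10^{2} \left(1 - - \frac{7}{3}\right) 90 = 100 \left(1 + \frac{7}{3}\right) 90 = 100 \cdot \frac{10}{3} \cdot 90 = \frac{1000}{3} \cdot 90 = 30000$)
$\frac{1}{W + \sqrt{\left(-47\right) \left(-27\right) \left(-17\right) - 6262}} = \frac{1}{30000 + \sqrt{\left(-47\right) \left(-27\right) \left(-17\right) - 6262}} = \frac{1}{30000 + \sqrt{1269 \left(-17\right) - 6262}} = \frac{1}{30000 + \sqrt{-21573 - 6262}} = \frac{1}{30000 + \sqrt{-27835}} = \frac{1}{30000 + i \sqrt{27835}}$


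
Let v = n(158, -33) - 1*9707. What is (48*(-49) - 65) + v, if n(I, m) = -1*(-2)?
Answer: -12122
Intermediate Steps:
n(I, m) = 2
v = -9705 (v = 2 - 1*9707 = 2 - 9707 = -9705)
(48*(-49) - 65) + v = (48*(-49) - 65) - 9705 = (-2352 - 65) - 9705 = -2417 - 9705 = -12122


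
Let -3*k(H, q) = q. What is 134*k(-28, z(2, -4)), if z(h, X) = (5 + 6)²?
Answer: -16214/3 ≈ -5404.7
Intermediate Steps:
z(h, X) = 121 (z(h, X) = 11² = 121)
k(H, q) = -q/3
134*k(-28, z(2, -4)) = 134*(-⅓*121) = 134*(-121/3) = -16214/3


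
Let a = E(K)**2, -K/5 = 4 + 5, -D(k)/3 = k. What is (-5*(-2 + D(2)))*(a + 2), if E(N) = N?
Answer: 81080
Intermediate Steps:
D(k) = -3*k
K = -45 (K = -5*(4 + 5) = -5*9 = -45)
a = 2025 (a = (-45)**2 = 2025)
(-5*(-2 + D(2)))*(a + 2) = (-5*(-2 - 3*2))*(2025 + 2) = -5*(-2 - 6)*2027 = -5*(-8)*2027 = 40*2027 = 81080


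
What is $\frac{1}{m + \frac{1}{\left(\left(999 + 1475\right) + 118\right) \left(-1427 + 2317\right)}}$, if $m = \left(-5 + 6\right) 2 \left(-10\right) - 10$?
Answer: $- \frac{2306880}{69206399} \approx -0.033333$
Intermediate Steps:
$m = -30$ ($m = 1 \cdot 2 \left(-10\right) - 10 = 2 \left(-10\right) - 10 = -20 - 10 = -30$)
$\frac{1}{m + \frac{1}{\left(\left(999 + 1475\right) + 118\right) \left(-1427 + 2317\right)}} = \frac{1}{-30 + \frac{1}{\left(\left(999 + 1475\right) + 118\right) \left(-1427 + 2317\right)}} = \frac{1}{-30 + \frac{1}{\left(2474 + 118\right) 890}} = \frac{1}{-30 + \frac{1}{2592 \cdot 890}} = \frac{1}{-30 + \frac{1}{2306880}} = \frac{1}{- \frac{69206399}{2306880}} = - \frac{2306880}{69206399}$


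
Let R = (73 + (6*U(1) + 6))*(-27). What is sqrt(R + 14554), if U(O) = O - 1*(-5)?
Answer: 107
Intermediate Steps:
U(O) = 5 + O (U(O) = O + 5 = 5 + O)
R = -3105 (R = (73 + (6*(5 + 1) + 6))*(-27) = (73 + (6*6 + 6))*(-27) = (73 + (36 + 6))*(-27) = (73 + 42)*(-27) = 115*(-27) = -3105)
sqrt(R + 14554) = sqrt(-3105 + 14554) = sqrt(11449) = 107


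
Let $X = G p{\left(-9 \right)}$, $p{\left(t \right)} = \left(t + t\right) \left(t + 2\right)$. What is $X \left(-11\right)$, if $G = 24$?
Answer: $-33264$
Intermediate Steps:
$p{\left(t \right)} = 2 t \left(2 + t\right)$
$X = 3024$ ($X = 24 \cdot 2 \left(-9\right) \left(2 - 9\right) = 24 \cdot 2 \left(-9\right) \left(-7\right) = 24 \cdot 126 = 3024$)
$X \left(-11\right) = 3024 \left(-11\right) = -33264$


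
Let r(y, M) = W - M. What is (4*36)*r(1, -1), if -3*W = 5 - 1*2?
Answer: 0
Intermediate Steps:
W = -1 (W = -(5 - 1*2)/3 = -(5 - 2)/3 = -1/3*3 = -1)
r(y, M) = -1 - M
(4*36)*r(1, -1) = (4*36)*(-1 - 1*(-1)) = 144*(-1 + 1) = 144*0 = 0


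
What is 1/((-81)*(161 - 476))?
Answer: 1/25515 ≈ 3.9193e-5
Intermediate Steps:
1/((-81)*(161 - 476)) = -1/81/(-315) = -1/81*(-1/315) = 1/25515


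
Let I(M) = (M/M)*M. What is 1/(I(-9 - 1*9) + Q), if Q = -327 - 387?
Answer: -1/732 ≈ -0.0013661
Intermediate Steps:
Q = -714
I(M) = M (I(M) = 1*M = M)
1/(I(-9 - 1*9) + Q) = 1/((-9 - 1*9) - 714) = 1/((-9 - 9) - 714) = 1/(-18 - 714) = 1/(-732) = -1/732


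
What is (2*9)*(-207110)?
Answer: -3727980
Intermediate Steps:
(2*9)*(-207110) = 18*(-207110) = -3727980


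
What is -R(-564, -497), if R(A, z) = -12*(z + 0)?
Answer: -5964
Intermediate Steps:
R(A, z) = -12*z
-R(-564, -497) = -(-12)*(-497) = -1*5964 = -5964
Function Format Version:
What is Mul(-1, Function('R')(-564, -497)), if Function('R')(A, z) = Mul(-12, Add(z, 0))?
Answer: -5964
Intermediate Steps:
Function('R')(A, z) = Mul(-12, z)
Mul(-1, Function('R')(-564, -497)) = Mul(-1, Mul(-12, -497)) = Mul(-1, 5964) = -5964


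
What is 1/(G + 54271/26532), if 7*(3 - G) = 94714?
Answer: -185724/2512014779 ≈ -7.3934e-5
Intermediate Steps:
G = -94693/7 (G = 3 - ⅐*94714 = 3 - 94714/7 = -94693/7 ≈ -13528.)
1/(G + 54271/26532) = 1/(-94693/7 + 54271/26532) = 1/(-2512014779/185724) = -185724/2512014779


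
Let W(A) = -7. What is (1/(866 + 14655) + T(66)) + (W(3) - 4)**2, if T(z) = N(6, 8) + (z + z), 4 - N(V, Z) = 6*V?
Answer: 3430142/15521 ≈ 221.00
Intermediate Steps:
N(V, Z) = 4 - 6*V
T(z) = -32 + 2*z (T(z) = (4 - 6*6) + (z + z) = (4 - 36) + 2*z = -32 + 2*z)
(1/(866 + 14655) + T(66)) + (W(3) - 4)**2 = (1/(866 + 14655) + (-32 + 2*66)) + (-7 - 4)**2 = (1/15521 + (-32 + 132)) + (-11)**2 = (1/15521 + 100) + 121 = 1552101/15521 + 121 = 3430142/15521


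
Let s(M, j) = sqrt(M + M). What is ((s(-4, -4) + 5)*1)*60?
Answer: 300 + 120*I*sqrt(2) ≈ 300.0 + 169.71*I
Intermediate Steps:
s(M, j) = sqrt(2)*sqrt(M) (s(M, j) = sqrt(2*M) = sqrt(2)*sqrt(M))
((s(-4, -4) + 5)*1)*60 = ((sqrt(2)*sqrt(-4) + 5)*1)*60 = ((sqrt(2)*(2*I) + 5)*1)*60 = ((2*I*sqrt(2) + 5)*1)*60 = ((5 + 2*I*sqrt(2))*1)*60 = (5 + 2*I*sqrt(2))*60 = 300 + 120*I*sqrt(2)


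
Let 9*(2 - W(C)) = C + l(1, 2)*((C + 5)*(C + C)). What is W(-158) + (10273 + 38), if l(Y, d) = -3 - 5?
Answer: 479759/9 ≈ 53307.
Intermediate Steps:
l(Y, d) = -8
W(C) = 2 - C/9 + 16*C*(5 + C)/9 (W(C) = 2 - (C - 8*(C + 5)*(C + C))/9 = 2 - (C - 8*(5 + C)*2*C)/9 = 2 - (C - 16*C*(5 + C))/9 = 2 + (-C/9 + 16*C*(5 + C)/9) = 2 - C/9 + 16*C*(5 + C)/9)
W(-158) + (10273 + 38) = (2 + (16/9)*(-158)**2 + (79/9)*(-158)) + (10273 + 38) = (2 + (16/9)*24964 - 12482/9) + 10311 = (2 + 399424/9 - 12482/9) + 10311 = 386960/9 + 10311 = 479759/9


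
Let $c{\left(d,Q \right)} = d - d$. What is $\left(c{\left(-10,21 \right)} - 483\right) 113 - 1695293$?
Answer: $-1749872$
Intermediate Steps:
$c{\left(d,Q \right)} = 0$
$\left(c{\left(-10,21 \right)} - 483\right) 113 - 1695293 = \left(0 - 483\right) 113 - 1695293 = \left(-483\right) 113 - 1695293 = -54579 - 1695293 = -1749872$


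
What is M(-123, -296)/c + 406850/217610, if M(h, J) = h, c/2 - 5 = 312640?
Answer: 8479082349/4535645230 ≈ 1.8694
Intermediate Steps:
c = 625290 (c = 10 + 2*312640 = 10 + 625280 = 625290)
M(-123, -296)/c + 406850/217610 = -123/625290 + 406850/217610 = -123*1/625290 + 406850*(1/217610) = -41/208430 + 40685/21761 = 8479082349/4535645230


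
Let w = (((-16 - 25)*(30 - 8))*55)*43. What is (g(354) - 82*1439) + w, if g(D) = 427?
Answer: -2250801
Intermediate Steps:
w = -2133230 (w = (-41*22*55)*43 = -902*55*43 = -49610*43 = -2133230)
(g(354) - 82*1439) + w = (427 - 82*1439) - 2133230 = (427 - 117998) - 2133230 = -117571 - 2133230 = -2250801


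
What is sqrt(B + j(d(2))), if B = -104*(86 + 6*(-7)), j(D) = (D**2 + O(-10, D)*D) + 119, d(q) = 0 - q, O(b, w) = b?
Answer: I*sqrt(4433) ≈ 66.581*I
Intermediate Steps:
d(q) = -q
j(D) = 119 + D**2 - 10*D (j(D) = (D**2 - 10*D) + 119 = 119 + D**2 - 10*D)
B = -4576 (B = -104*(86 - 42) = -104*44 = -4576)
sqrt(B + j(d(2))) = sqrt(-4576 + (119 + (-1*2)**2 - (-10)*2)) = sqrt(-4576 + (119 + (-2)**2 - 10*(-2))) = sqrt(-4576 + (119 + 4 + 20)) = sqrt(-4576 + 143) = sqrt(-4433) = I*sqrt(4433)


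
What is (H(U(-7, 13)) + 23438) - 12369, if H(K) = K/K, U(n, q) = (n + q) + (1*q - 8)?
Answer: 11070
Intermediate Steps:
U(n, q) = -8 + n + 2*q (U(n, q) = (n + q) + (q - 8) = (n + q) + (-8 + q) = -8 + n + 2*q)
H(K) = 1
(H(U(-7, 13)) + 23438) - 12369 = (1 + 23438) - 12369 = 23439 - 12369 = 11070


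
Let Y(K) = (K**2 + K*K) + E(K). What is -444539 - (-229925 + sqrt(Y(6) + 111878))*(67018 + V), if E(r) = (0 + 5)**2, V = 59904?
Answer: 29182096311 - 634610*sqrt(4479) ≈ 2.9140e+10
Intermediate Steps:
E(r) = 25 (E(r) = 5**2 = 25)
Y(K) = 25 + 2*K**2 (Y(K) = (K**2 + K*K) + 25 = (K**2 + K**2) + 25 = 2*K**2 + 25 = 25 + 2*K**2)
-444539 - (-229925 + sqrt(Y(6) + 111878))*(67018 + V) = -444539 - (-229925 + sqrt((25 + 2*6**2) + 111878))*(67018 + 59904) = -444539 - (-229925 + sqrt((25 + 2*36) + 111878))*126922 = -444539 - (-229925 + sqrt((25 + 72) + 111878))*126922 = -444539 - (-229925 + sqrt(97 + 111878))*126922 = -444539 - (-229925 + sqrt(111975))*126922 = -444539 - (-229925 + 5*sqrt(4479))*126922 = -444539 - (-29182540850 + 634610*sqrt(4479)) = -444539 + (29182540850 - 634610*sqrt(4479)) = 29182096311 - 634610*sqrt(4479)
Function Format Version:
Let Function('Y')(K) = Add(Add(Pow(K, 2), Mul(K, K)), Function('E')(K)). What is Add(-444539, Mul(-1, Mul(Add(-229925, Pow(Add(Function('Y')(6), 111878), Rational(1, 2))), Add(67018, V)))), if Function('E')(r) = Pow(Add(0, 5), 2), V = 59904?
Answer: Add(29182096311, Mul(-634610, Pow(4479, Rational(1, 2)))) ≈ 2.9140e+10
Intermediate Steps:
Function('E')(r) = 25 (Function('E')(r) = Pow(5, 2) = 25)
Function('Y')(K) = Add(25, Mul(2, Pow(K, 2))) (Function('Y')(K) = Add(Add(Pow(K, 2), Mul(K, K)), 25) = Add(Add(Pow(K, 2), Pow(K, 2)), 25) = Add(Mul(2, Pow(K, 2)), 25) = Add(25, Mul(2, Pow(K, 2))))
Add(-444539, Mul(-1, Mul(Add(-229925, Pow(Add(Function('Y')(6), 111878), Rational(1, 2))), Add(67018, V)))) = Add(-444539, Mul(-1, Mul(Add(-229925, Pow(Add(Add(25, Mul(2, Pow(6, 2))), 111878), Rational(1, 2))), Add(67018, 59904)))) = Add(-444539, Mul(-1, Mul(Add(-229925, Pow(Add(Add(25, Mul(2, 36)), 111878), Rational(1, 2))), 126922))) = Add(-444539, Mul(-1, Mul(Add(-229925, Pow(Add(Add(25, 72), 111878), Rational(1, 2))), 126922))) = Add(-444539, Mul(-1, Mul(Add(-229925, Pow(Add(97, 111878), Rational(1, 2))), 126922))) = Add(-444539, Mul(-1, Mul(Add(-229925, Pow(111975, Rational(1, 2))), 126922))) = Add(-444539, Mul(-1, Mul(Add(-229925, Mul(5, Pow(4479, Rational(1, 2)))), 126922))) = Add(-444539, Mul(-1, Add(-29182540850, Mul(634610, Pow(4479, Rational(1, 2)))))) = Add(-444539, Add(29182540850, Mul(-634610, Pow(4479, Rational(1, 2))))) = Add(29182096311, Mul(-634610, Pow(4479, Rational(1, 2))))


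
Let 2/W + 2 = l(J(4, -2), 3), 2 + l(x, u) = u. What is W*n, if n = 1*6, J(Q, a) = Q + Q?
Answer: -12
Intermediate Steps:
J(Q, a) = 2*Q
l(x, u) = -2 + u
W = -2 (W = 2/(-2 + (-2 + 3)) = 2/(-2 + 1) = 2/(-1) = 2*(-1) = -2)
n = 6
W*n = -2*6 = -12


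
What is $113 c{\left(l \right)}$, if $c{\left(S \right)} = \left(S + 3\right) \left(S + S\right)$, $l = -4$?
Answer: $904$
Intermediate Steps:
$c{\left(S \right)} = 2 S \left(3 + S\right)$ ($c{\left(S \right)} = \left(3 + S\right) 2 S = 2 S \left(3 + S\right)$)
$113 c{\left(l \right)} = 113 \cdot 2 \left(-4\right) \left(3 - 4\right) = 113 \cdot 2 \left(-4\right) \left(-1\right) = 113 \cdot 8 = 904$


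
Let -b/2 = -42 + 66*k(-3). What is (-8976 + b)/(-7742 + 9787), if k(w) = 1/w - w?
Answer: -9244/2045 ≈ -4.5203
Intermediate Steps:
b = -268 (b = -2*(-42 + 66*(1/(-3) - 1*(-3))) = -2*(-42 + 66*(-⅓ + 3)) = -2*(-42 + 66*(8/3)) = -2*(-42 + 176) = -2*134 = -268)
(-8976 + b)/(-7742 + 9787) = (-8976 - 268)/(-7742 + 9787) = -9244/2045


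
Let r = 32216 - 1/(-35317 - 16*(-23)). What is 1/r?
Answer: 34949/1125916985 ≈ 3.1040e-5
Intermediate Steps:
r = 1125916985/34949 (r = 32216 - 1/(-35317 + 368) = 32216 - 1/(-34949) = 32216 - 1*(-1/34949) = 32216 + 1/34949 = 1125916985/34949 ≈ 32216.)
1/r = 1/(1125916985/34949) = 34949/1125916985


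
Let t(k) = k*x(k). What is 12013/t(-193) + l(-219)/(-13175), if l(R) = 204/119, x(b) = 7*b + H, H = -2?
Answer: 26945497/587381025 ≈ 0.045874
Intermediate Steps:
x(b) = -2 + 7*b (x(b) = 7*b - 2 = -2 + 7*b)
t(k) = k*(-2 + 7*k)
l(R) = 12/7 (l(R) = 204*(1/119) = 12/7)
12013/t(-193) + l(-219)/(-13175) = 12013/((-193*(-2 + 7*(-193)))) + (12/7)/(-13175) = 12013/((-193*(-2 - 1351))) + (12/7)*(-1/13175) = 12013/((-193*(-1353))) - 12/92225 = 12013/261129 - 12/92225 = 12013*(1/261129) - 12/92225 = 293/6369 - 12/92225 = 26945497/587381025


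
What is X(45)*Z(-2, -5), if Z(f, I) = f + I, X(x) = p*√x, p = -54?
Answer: 1134*√5 ≈ 2535.7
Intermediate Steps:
X(x) = -54*√x
Z(f, I) = I + f
X(45)*Z(-2, -5) = (-162*√5)*(-5 - 2) = -162*√5*(-7) = 1134*√5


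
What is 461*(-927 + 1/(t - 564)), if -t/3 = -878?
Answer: -884607829/2070 ≈ -4.2735e+5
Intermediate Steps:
t = 2634 (t = -3*(-878) = 2634)
461*(-927 + 1/(t - 564)) = 461*(-927 + 1/(2634 - 564)) = 461*(-927 + 1/2070) = 461*(-1918889/2070) = -884607829/2070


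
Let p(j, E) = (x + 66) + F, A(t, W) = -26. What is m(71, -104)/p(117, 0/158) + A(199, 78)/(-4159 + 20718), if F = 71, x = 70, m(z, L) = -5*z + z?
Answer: -4708138/3427713 ≈ -1.3736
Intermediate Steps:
m(z, L) = -4*z
p(j, E) = 207 (p(j, E) = (70 + 66) + 71 = 136 + 71 = 207)
m(71, -104)/p(117, 0/158) + A(199, 78)/(-4159 + 20718) = -4*71/207 - 26/(-4159 + 20718) = -284*1/207 - 26/16559 = -284/207 - 26*1/16559 = -284/207 - 26/16559 = -4708138/3427713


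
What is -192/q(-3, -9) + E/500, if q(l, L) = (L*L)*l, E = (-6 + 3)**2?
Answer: 32729/40500 ≈ 0.80812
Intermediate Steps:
E = 9 (E = (-3)**2 = 9)
q(l, L) = l*L**2 (q(l, L) = L**2*l = l*L**2)
-192/q(-3, -9) + E/500 = -192/((-3*(-9)**2)) + 9/500 = -192/((-3*81)) + 9*(1/500) = -192/(-243) + 9/500 = -192*(-1/243) + 9/500 = 64/81 + 9/500 = 32729/40500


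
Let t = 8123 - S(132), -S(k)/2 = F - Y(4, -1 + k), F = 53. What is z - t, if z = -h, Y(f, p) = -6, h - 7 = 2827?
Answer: -11075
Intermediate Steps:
h = 2834 (h = 7 + 2827 = 2834)
S(k) = -118 (S(k) = -2*(53 - 1*(-6)) = -2*(53 + 6) = -2*59 = -118)
z = -2834 (z = -1*2834 = -2834)
t = 8241 (t = 8123 - 1*(-118) = 8123 + 118 = 8241)
z - t = -2834 - 1*8241 = -2834 - 8241 = -11075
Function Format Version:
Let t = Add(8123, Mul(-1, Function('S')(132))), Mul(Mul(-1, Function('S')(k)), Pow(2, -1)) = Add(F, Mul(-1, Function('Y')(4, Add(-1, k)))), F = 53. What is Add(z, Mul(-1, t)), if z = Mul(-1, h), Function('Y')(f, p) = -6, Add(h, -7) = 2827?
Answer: -11075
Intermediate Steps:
h = 2834 (h = Add(7, 2827) = 2834)
Function('S')(k) = -118 (Function('S')(k) = Mul(-2, Add(53, Mul(-1, -6))) = Mul(-2, Add(53, 6)) = Mul(-2, 59) = -118)
z = -2834 (z = Mul(-1, 2834) = -2834)
t = 8241 (t = Add(8123, Mul(-1, -118)) = Add(8123, 118) = 8241)
Add(z, Mul(-1, t)) = Add(-2834, Mul(-1, 8241)) = Add(-2834, -8241) = -11075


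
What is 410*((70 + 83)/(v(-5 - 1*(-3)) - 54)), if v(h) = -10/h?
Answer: -62730/49 ≈ -1280.2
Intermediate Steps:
410*((70 + 83)/(v(-5 - 1*(-3)) - 54)) = 410*((70 + 83)/(-10/(-5 - 1*(-3)) - 54)) = 410*(153/(-10/(-5 + 3) - 54)) = 410*(153/(-10/(-2) - 54)) = 410*(153/(-10*(-1/2) - 54)) = 410*(153/(5 - 54)) = 410*(153/(-49)) = 410*(153*(-1/49)) = 410*(-153/49) = -62730/49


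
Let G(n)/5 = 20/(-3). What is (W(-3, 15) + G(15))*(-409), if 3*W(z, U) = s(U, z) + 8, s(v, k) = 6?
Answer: 35174/3 ≈ 11725.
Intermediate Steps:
G(n) = -100/3 (G(n) = 5*(20/(-3)) = 5*(20*(-1/3)) = 5*(-20/3) = -100/3)
W(z, U) = 14/3 (W(z, U) = (6 + 8)/3 = (1/3)*14 = 14/3)
(W(-3, 15) + G(15))*(-409) = (14/3 - 100/3)*(-409) = -86/3*(-409) = 35174/3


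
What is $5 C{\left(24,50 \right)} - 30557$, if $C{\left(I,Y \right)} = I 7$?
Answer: $-29717$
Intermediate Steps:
$C{\left(I,Y \right)} = 7 I$
$5 C{\left(24,50 \right)} - 30557 = 5 \cdot 7 \cdot 24 - 30557 = 5 \cdot 168 - 30557 = 840 - 30557 = -29717$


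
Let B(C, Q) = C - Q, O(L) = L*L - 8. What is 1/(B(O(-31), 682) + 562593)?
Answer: 1/562864 ≈ 1.7766e-6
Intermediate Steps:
O(L) = -8 + L² (O(L) = L² - 8 = -8 + L²)
1/(B(O(-31), 682) + 562593) = 1/(((-8 + (-31)²) - 1*682) + 562593) = 1/(((-8 + 961) - 682) + 562593) = 1/((953 - 682) + 562593) = 1/(271 + 562593) = 1/562864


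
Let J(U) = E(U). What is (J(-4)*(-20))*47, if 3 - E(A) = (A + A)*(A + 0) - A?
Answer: 31020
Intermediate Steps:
E(A) = 3 + A - 2*A² (E(A) = 3 - ((A + A)*(A + 0) - A) = 3 - ((2*A)*A - A) = 3 - (2*A² - A) = 3 - (-A + 2*A²) = 3 + (A - 2*A²) = 3 + A - 2*A²)
J(U) = 3 + U - 2*U²
(J(-4)*(-20))*47 = ((3 - 4 - 2*(-4)²)*(-20))*47 = ((3 - 4 - 2*16)*(-20))*47 = ((3 - 4 - 32)*(-20))*47 = -33*(-20)*47 = 660*47 = 31020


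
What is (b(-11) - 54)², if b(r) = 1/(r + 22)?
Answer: 351649/121 ≈ 2906.2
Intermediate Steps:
b(r) = 1/(22 + r)
(b(-11) - 54)² = (1/(22 - 11) - 54)² = (1/11 - 54)² = (-593/11)² = 351649/121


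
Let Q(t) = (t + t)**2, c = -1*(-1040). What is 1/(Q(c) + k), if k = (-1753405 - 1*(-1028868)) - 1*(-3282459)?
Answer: 1/6884322 ≈ 1.4526e-7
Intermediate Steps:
c = 1040
Q(t) = 4*t**2 (Q(t) = (2*t)**2 = 4*t**2)
k = 2557922 (k = (-1753405 + 1028868) + 3282459 = -724537 + 3282459 = 2557922)
1/(Q(c) + k) = 1/(4*1040**2 + 2557922) = 1/(4*1081600 + 2557922) = 1/(4326400 + 2557922) = 1/6884322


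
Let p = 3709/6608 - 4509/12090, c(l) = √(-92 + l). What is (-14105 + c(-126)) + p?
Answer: -187807259877/13315120 + I*√218 ≈ -14105.0 + 14.765*I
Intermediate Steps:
p = 2507723/13315120 (p = 3709*(1/6608) - 4509*1/12090 = 3709/6608 - 1503/4030 = 2507723/13315120 ≈ 0.18834)
(-14105 + c(-126)) + p = (-14105 + √(-92 - 126)) + 2507723/13315120 = (-14105 + √(-218)) + 2507723/13315120 = (-14105 + I*√218) + 2507723/13315120 = -187807259877/13315120 + I*√218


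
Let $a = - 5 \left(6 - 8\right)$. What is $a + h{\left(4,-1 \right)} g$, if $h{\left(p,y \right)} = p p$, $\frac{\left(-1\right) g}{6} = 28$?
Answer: $-2678$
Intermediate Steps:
$g = -168$ ($g = \left(-6\right) 28 = -168$)
$h{\left(p,y \right)} = p^{2}$
$a = 10$ ($a = - 5 \left(6 - 8\right) = \left(-5\right) \left(-2\right) = 10$)
$a + h{\left(4,-1 \right)} g = 10 + 4^{2} \left(-168\right) = 10 + 16 \left(-168\right) = 10 - 2688 = -2678$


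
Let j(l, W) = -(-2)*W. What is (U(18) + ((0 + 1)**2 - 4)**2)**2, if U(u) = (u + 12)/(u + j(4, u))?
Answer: 7396/81 ≈ 91.309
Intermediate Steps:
j(l, W) = 2*W
U(u) = (12 + u)/(3*u) (U(u) = (u + 12)/(u + 2*u) = (12 + u)/((3*u)) = (12 + u)*(1/(3*u)) = (12 + u)/(3*u))
(U(18) + ((0 + 1)**2 - 4)**2)**2 = ((1/3)*(12 + 18)/18 + ((0 + 1)**2 - 4)**2)**2 = ((1/3)*(1/18)*30 + (1**2 - 4)**2)**2 = (5/9 + (1 - 4)**2)**2 = (5/9 + (-3)**2)**2 = (5/9 + 9)**2 = (86/9)**2 = 7396/81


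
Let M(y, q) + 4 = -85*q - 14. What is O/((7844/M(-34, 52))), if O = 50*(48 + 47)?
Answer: -5270125/1961 ≈ -2687.5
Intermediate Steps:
M(y, q) = -18 - 85*q (M(y, q) = -4 + (-85*q - 14) = -4 + (-14 - 85*q) = -18 - 85*q)
O = 4750 (O = 50*95 = 4750)
O/((7844/M(-34, 52))) = 4750/((7844/(-18 - 85*52))) = 4750/((7844/(-18 - 4420))) = 4750/((7844/(-4438))) = 4750/((7844*(-1/4438))) = 4750/(-3922/2219) = 4750*(-2219/3922) = -5270125/1961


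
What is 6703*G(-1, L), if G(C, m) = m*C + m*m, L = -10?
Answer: 737330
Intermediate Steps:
G(C, m) = m² + C*m (G(C, m) = C*m + m² = m² + C*m)
6703*G(-1, L) = 6703*(-10*(-1 - 10)) = 6703*(-10*(-11)) = 6703*110 = 737330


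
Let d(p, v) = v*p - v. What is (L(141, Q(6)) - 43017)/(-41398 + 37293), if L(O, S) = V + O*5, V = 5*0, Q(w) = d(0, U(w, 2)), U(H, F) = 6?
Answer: 42312/4105 ≈ 10.307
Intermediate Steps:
d(p, v) = -v + p*v (d(p, v) = p*v - v = -v + p*v)
Q(w) = -6 (Q(w) = 6*(-1 + 0) = 6*(-1) = -6)
V = 0
L(O, S) = 5*O (L(O, S) = 0 + O*5 = 0 + 5*O = 5*O)
(L(141, Q(6)) - 43017)/(-41398 + 37293) = (5*141 - 43017)/(-41398 + 37293) = (705 - 43017)/(-4105) = -42312*(-1/4105) = 42312/4105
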